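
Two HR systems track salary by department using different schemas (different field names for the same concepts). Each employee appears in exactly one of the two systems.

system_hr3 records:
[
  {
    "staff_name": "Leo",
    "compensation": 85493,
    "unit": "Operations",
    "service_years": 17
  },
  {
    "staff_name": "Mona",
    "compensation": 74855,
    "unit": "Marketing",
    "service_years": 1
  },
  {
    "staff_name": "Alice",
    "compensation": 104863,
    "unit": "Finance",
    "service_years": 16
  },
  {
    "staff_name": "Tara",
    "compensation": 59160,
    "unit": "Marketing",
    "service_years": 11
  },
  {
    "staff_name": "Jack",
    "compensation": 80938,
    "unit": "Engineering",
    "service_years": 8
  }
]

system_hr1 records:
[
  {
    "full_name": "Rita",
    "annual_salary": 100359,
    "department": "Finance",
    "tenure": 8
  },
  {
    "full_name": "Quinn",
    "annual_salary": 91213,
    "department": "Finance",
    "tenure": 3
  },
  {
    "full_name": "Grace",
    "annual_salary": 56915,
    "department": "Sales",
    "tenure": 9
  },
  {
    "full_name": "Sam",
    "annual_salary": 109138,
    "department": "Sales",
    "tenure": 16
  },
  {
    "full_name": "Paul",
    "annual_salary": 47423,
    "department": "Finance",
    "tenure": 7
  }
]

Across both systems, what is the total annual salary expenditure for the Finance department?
343858

Schema mappings:
- "unit" (system_hr3) = "department" (system_hr1) = department
- "compensation" (system_hr3) = "annual_salary" (system_hr1) = salary

Finance salaries from system_hr3: 104863
Finance salaries from system_hr1: 238995

Total: 104863 + 238995 = 343858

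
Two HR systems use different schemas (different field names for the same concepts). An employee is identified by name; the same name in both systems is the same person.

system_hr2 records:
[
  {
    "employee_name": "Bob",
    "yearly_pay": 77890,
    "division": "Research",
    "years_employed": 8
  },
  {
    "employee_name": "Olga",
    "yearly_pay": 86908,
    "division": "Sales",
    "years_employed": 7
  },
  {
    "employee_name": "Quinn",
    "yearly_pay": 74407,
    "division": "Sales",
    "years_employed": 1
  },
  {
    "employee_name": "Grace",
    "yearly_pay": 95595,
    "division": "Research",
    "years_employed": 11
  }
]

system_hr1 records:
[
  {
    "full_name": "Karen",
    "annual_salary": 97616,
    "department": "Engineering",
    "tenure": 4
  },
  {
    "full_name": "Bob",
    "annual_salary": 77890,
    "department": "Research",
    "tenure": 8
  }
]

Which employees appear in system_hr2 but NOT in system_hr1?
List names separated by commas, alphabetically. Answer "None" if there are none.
Grace, Olga, Quinn

Schema mapping: "employee_name" (system_hr2) = "full_name" (system_hr1) = employee name

Names in system_hr2: ['Bob', 'Grace', 'Olga', 'Quinn']
Names in system_hr1: ['Bob', 'Karen']

In system_hr2 but not system_hr1: ['Grace', 'Olga', 'Quinn']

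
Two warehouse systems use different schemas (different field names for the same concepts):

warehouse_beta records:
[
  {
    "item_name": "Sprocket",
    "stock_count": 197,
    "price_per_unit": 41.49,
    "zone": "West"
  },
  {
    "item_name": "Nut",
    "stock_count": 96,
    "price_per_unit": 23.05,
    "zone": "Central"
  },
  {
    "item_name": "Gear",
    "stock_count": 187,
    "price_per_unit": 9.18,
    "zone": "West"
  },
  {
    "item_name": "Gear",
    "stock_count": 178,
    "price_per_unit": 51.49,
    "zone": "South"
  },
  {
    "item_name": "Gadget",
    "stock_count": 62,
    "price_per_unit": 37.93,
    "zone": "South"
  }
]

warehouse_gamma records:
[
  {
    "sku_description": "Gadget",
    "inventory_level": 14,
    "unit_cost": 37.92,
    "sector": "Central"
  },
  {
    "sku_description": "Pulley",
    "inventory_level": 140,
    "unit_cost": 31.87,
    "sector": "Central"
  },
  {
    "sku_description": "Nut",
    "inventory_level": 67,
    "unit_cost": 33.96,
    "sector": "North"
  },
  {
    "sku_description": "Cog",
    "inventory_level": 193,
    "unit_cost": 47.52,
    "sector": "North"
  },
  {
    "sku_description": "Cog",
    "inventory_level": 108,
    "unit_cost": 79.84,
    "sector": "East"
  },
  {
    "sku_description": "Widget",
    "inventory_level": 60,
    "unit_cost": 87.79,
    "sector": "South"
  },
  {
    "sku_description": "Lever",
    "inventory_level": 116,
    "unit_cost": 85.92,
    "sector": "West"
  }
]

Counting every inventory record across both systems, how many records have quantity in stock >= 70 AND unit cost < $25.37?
2

Schema mappings:
- "stock_count" (warehouse_beta) = "inventory_level" (warehouse_gamma) = quantity
- "price_per_unit" (warehouse_beta) = "unit_cost" (warehouse_gamma) = unit cost

Records meeting both conditions in warehouse_beta: 2
Records meeting both conditions in warehouse_gamma: 0

Total: 2 + 0 = 2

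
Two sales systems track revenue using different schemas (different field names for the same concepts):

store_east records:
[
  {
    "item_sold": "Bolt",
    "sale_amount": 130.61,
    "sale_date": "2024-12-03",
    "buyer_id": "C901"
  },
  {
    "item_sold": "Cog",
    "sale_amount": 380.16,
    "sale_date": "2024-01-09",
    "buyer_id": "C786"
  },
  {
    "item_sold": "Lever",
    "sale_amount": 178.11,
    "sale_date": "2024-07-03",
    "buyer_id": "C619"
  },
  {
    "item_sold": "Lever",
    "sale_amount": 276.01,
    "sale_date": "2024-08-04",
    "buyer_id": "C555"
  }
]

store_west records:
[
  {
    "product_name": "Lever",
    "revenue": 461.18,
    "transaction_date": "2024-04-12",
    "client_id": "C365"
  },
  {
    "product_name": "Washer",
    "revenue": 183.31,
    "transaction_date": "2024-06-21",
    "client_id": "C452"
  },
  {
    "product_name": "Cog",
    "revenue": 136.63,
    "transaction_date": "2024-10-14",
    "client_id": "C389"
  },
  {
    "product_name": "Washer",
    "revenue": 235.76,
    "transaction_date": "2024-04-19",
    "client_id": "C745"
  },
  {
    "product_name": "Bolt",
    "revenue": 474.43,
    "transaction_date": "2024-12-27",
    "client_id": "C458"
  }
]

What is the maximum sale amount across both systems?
474.43

Reconcile: "sale_amount" (store_east) = "revenue" (store_west) = sale amount

Maximum in store_east: 380.16
Maximum in store_west: 474.43

Overall maximum: max(380.16, 474.43) = 474.43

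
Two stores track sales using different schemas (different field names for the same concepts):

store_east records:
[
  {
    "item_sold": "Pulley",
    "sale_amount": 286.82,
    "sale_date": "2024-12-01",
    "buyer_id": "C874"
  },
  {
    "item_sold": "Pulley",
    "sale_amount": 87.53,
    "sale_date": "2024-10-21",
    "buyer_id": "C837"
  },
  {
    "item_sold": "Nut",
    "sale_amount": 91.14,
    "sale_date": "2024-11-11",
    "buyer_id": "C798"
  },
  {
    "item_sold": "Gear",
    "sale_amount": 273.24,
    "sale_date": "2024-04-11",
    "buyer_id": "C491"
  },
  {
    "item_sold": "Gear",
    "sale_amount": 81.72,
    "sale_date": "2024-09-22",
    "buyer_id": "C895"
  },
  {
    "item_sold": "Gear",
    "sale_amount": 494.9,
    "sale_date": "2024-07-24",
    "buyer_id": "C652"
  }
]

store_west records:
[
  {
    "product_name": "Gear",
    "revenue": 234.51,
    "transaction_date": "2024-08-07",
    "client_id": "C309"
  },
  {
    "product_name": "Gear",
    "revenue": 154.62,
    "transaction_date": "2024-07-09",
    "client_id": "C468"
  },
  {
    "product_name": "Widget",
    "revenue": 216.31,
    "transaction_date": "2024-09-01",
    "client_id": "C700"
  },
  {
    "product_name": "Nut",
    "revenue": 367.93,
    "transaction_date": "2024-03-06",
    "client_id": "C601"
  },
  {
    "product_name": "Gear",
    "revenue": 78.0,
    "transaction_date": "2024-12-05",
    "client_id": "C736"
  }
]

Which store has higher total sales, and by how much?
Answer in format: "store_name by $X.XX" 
store_east by $263.98

Schema mapping: "sale_amount" (store_east) = "revenue" (store_west) = sale amount

Total for store_east: 1315.35
Total for store_west: 1051.37

Difference: |1315.35 - 1051.37| = 263.98
store_east has higher sales by $263.98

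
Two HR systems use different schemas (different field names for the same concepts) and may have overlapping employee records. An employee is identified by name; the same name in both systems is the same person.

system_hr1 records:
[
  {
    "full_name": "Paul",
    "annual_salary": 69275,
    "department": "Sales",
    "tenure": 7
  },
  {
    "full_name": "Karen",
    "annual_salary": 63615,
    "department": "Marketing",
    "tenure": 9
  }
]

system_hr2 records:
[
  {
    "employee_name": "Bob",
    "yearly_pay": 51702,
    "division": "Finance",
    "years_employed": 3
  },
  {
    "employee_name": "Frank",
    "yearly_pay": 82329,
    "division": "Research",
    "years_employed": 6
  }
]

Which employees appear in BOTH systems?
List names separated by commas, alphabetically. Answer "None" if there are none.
None

Schema mapping: "full_name" (system_hr1) = "employee_name" (system_hr2) = employee name

Names in system_hr1: ['Karen', 'Paul']
Names in system_hr2: ['Bob', 'Frank']

Intersection: None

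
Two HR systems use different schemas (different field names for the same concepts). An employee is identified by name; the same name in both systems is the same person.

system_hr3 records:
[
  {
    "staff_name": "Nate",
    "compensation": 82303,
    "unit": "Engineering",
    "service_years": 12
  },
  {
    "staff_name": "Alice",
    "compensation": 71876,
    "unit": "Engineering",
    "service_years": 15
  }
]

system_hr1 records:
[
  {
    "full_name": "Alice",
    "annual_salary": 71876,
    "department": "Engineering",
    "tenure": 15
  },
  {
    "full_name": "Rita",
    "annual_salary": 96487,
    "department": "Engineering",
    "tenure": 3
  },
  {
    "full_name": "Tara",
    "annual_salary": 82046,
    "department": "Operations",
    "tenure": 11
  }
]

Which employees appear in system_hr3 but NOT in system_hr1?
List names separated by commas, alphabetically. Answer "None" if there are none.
Nate

Schema mapping: "staff_name" (system_hr3) = "full_name" (system_hr1) = employee name

Names in system_hr3: ['Alice', 'Nate']
Names in system_hr1: ['Alice', 'Rita', 'Tara']

In system_hr3 but not system_hr1: ['Nate']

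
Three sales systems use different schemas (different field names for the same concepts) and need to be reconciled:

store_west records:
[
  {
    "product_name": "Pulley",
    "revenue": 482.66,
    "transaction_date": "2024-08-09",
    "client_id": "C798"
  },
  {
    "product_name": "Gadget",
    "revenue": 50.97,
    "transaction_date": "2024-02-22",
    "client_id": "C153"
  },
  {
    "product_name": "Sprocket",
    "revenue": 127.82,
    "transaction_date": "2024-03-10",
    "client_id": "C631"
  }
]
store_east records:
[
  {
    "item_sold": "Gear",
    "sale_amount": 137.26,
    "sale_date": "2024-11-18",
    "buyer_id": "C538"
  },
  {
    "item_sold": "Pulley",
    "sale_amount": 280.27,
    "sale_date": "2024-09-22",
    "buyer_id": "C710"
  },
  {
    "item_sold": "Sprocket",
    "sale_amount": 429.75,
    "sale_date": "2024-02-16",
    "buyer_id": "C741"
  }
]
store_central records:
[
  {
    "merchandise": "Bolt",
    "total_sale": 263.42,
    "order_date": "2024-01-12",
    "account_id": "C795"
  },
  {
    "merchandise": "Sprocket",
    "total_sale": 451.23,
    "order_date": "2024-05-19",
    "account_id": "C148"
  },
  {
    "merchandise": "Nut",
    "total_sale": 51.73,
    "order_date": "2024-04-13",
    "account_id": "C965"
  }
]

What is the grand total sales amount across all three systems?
2275.11

Schema reconciliation - all amount fields map to sale amount:

store_west (revenue): 661.45
store_east (sale_amount): 847.28
store_central (total_sale): 766.38

Grand total: 2275.11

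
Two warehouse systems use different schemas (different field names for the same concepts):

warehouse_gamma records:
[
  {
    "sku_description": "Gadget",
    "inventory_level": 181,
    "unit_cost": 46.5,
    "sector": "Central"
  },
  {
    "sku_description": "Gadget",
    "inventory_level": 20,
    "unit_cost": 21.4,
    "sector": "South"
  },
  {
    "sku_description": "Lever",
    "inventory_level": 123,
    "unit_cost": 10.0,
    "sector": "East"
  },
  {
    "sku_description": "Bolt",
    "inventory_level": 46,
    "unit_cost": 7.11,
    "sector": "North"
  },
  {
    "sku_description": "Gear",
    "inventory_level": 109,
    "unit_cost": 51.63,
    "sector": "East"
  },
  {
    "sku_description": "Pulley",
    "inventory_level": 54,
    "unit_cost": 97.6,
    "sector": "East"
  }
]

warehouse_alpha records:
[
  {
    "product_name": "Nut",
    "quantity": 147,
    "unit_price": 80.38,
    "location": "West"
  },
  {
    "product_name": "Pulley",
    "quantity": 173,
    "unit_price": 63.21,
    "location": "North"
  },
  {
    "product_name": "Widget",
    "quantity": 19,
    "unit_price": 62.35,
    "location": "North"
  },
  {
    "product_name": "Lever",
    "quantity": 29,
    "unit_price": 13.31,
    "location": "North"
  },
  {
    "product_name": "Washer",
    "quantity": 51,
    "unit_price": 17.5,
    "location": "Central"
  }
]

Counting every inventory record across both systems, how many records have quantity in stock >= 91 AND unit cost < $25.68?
1

Schema mappings:
- "inventory_level" (warehouse_gamma) = "quantity" (warehouse_alpha) = quantity
- "unit_cost" (warehouse_gamma) = "unit_price" (warehouse_alpha) = unit cost

Records meeting both conditions in warehouse_gamma: 1
Records meeting both conditions in warehouse_alpha: 0

Total: 1 + 0 = 1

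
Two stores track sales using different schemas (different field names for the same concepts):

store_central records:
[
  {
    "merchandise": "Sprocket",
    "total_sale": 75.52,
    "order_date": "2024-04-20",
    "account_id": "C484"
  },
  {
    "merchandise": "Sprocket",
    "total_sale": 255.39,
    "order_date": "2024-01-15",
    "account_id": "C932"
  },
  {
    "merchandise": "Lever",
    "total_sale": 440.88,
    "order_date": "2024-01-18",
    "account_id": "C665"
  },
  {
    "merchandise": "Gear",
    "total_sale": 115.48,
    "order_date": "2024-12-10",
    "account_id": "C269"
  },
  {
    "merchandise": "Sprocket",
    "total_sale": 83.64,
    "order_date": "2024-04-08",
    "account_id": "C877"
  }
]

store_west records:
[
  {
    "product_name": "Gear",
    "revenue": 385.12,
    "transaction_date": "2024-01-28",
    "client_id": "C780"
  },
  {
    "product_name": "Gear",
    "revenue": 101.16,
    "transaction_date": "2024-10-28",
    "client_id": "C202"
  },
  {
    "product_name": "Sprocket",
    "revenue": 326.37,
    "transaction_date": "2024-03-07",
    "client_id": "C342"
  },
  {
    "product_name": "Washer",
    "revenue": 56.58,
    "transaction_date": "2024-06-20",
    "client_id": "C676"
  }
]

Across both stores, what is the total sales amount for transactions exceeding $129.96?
1407.76

Schema mapping: "total_sale" (store_central) = "revenue" (store_west) = sale amount

Sum of sales > $129.96 in store_central: 696.27
Sum of sales > $129.96 in store_west: 711.49

Total: 696.27 + 711.49 = 1407.76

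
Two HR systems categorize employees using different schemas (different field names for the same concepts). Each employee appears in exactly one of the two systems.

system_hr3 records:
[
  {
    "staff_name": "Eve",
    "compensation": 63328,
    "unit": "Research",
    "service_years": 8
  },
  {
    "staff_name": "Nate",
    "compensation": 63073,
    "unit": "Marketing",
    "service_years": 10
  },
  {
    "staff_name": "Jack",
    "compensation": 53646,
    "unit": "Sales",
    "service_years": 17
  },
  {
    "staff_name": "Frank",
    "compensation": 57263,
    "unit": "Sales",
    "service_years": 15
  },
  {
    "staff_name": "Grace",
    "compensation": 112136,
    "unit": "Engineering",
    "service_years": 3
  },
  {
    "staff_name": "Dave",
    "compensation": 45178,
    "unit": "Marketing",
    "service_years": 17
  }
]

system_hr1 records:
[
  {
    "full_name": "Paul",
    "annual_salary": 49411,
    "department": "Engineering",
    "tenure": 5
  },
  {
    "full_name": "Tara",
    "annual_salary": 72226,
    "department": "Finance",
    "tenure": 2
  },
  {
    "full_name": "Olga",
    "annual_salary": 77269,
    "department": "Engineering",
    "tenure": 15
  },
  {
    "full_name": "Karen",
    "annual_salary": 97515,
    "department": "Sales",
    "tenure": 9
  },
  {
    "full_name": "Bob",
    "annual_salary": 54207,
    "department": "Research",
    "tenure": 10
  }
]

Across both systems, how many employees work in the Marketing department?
2

Schema mapping: "unit" (system_hr3) = "department" (system_hr1) = department

Marketing employees in system_hr3: 2
Marketing employees in system_hr1: 0

Total in Marketing: 2 + 0 = 2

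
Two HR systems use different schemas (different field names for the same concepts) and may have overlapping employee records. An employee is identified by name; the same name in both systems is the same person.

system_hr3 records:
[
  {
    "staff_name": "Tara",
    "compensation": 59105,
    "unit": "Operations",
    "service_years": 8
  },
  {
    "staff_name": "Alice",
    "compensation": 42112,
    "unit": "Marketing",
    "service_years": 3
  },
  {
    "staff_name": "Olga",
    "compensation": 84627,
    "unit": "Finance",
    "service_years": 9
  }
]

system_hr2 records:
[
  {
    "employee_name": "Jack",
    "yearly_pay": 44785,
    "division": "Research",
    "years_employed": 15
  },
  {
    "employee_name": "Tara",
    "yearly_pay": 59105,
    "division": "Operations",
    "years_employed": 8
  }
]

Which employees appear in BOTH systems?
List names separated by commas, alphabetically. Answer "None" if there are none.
Tara

Schema mapping: "staff_name" (system_hr3) = "employee_name" (system_hr2) = employee name

Names in system_hr3: ['Alice', 'Olga', 'Tara']
Names in system_hr2: ['Jack', 'Tara']

Intersection: ['Tara']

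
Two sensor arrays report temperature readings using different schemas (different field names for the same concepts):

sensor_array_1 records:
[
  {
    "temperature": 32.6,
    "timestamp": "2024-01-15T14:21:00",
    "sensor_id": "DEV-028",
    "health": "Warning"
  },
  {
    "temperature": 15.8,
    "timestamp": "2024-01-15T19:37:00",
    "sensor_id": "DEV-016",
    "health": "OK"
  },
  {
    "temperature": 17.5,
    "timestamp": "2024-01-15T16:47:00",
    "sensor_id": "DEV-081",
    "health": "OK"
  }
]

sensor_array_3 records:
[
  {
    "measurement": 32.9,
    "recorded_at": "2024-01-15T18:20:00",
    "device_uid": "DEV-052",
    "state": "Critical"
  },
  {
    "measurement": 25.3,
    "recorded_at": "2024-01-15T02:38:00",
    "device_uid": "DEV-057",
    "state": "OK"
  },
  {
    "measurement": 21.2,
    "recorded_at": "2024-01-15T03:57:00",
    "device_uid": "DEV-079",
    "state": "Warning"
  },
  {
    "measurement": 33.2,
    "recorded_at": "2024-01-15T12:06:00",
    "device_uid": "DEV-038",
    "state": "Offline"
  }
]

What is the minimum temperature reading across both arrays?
15.8

Schema mapping: "temperature" (sensor_array_1) = "measurement" (sensor_array_3) = temperature reading

Minimum in sensor_array_1: 15.8
Minimum in sensor_array_3: 21.2

Overall minimum: min(15.8, 21.2) = 15.8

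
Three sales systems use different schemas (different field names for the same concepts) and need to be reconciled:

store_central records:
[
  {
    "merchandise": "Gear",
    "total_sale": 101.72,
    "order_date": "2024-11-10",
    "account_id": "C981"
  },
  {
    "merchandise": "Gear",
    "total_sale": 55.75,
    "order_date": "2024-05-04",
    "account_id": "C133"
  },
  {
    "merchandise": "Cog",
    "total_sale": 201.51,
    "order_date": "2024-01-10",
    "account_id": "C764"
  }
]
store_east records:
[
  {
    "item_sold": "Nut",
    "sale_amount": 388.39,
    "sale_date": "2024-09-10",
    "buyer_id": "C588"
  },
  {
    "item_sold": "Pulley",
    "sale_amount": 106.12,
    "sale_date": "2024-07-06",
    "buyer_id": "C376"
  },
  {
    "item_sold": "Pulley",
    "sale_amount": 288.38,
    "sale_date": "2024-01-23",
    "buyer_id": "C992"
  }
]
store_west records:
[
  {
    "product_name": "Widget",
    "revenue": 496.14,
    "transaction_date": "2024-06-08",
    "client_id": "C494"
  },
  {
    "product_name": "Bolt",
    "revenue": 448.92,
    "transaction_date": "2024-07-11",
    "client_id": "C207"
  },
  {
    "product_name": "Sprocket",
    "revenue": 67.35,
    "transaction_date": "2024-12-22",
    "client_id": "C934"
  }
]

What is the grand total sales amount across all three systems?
2154.28

Schema reconciliation - all amount fields map to sale amount:

store_central (total_sale): 358.98
store_east (sale_amount): 782.89
store_west (revenue): 1012.41

Grand total: 2154.28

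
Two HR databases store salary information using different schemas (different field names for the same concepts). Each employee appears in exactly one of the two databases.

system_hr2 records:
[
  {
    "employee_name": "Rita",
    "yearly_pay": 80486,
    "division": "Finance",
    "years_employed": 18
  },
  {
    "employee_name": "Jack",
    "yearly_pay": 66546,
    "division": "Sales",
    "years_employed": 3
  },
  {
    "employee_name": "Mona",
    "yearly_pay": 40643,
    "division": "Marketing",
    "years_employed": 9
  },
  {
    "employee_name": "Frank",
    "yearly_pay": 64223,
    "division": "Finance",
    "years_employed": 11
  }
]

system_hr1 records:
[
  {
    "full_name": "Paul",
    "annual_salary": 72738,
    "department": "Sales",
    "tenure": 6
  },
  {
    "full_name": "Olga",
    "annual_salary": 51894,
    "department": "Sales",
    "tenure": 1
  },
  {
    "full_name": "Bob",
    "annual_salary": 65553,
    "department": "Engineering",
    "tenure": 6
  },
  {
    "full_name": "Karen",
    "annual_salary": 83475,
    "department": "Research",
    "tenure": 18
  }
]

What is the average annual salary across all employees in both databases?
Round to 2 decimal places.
65694.75

Schema mapping: "yearly_pay" (system_hr2) = "annual_salary" (system_hr1) = annual salary

All salaries: [80486, 66546, 40643, 64223, 72738, 51894, 65553, 83475]
Sum: 525558
Count: 8
Average: 525558 / 8 = 65694.75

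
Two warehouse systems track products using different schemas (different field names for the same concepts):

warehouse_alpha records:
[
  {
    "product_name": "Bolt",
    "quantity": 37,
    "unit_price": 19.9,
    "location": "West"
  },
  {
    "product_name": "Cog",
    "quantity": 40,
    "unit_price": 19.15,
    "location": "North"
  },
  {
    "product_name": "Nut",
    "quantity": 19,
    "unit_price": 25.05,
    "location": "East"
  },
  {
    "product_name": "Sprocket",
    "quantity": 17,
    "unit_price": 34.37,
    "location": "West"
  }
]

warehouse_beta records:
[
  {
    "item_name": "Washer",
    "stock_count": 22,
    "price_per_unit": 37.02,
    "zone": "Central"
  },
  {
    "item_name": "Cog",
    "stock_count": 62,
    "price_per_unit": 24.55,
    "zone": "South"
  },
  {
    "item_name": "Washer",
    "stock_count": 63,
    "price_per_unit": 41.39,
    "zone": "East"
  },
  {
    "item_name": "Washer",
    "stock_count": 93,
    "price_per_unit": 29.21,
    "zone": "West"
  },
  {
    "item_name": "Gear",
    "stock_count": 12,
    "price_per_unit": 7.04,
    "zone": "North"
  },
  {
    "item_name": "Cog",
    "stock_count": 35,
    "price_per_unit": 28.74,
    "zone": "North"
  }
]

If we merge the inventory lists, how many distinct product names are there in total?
6

Schema mapping: "product_name" (warehouse_alpha) = "item_name" (warehouse_beta) = product name

Products in warehouse_alpha: ['Bolt', 'Cog', 'Nut', 'Sprocket']
Products in warehouse_beta: ['Cog', 'Gear', 'Washer']

Union (unique products): ['Bolt', 'Cog', 'Gear', 'Nut', 'Sprocket', 'Washer']
Count: 6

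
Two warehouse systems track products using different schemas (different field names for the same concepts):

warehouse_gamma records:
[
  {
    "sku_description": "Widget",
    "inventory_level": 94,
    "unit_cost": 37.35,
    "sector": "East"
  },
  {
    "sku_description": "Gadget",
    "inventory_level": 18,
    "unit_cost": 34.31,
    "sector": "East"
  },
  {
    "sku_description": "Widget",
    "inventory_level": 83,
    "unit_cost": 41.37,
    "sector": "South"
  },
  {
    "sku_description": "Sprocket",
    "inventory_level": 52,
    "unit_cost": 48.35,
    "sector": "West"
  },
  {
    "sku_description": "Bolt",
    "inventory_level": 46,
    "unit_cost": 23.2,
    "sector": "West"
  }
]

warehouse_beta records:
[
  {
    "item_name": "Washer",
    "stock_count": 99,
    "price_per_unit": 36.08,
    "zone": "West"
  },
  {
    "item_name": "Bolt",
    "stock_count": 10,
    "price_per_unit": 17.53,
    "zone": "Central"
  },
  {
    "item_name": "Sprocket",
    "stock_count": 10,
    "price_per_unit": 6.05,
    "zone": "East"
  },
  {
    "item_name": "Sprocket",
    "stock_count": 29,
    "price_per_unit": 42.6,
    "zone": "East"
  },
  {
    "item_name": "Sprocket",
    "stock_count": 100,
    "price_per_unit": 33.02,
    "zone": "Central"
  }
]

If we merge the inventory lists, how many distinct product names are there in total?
5

Schema mapping: "sku_description" (warehouse_gamma) = "item_name" (warehouse_beta) = product name

Products in warehouse_gamma: ['Bolt', 'Gadget', 'Sprocket', 'Widget']
Products in warehouse_beta: ['Bolt', 'Sprocket', 'Washer']

Union (unique products): ['Bolt', 'Gadget', 'Sprocket', 'Washer', 'Widget']
Count: 5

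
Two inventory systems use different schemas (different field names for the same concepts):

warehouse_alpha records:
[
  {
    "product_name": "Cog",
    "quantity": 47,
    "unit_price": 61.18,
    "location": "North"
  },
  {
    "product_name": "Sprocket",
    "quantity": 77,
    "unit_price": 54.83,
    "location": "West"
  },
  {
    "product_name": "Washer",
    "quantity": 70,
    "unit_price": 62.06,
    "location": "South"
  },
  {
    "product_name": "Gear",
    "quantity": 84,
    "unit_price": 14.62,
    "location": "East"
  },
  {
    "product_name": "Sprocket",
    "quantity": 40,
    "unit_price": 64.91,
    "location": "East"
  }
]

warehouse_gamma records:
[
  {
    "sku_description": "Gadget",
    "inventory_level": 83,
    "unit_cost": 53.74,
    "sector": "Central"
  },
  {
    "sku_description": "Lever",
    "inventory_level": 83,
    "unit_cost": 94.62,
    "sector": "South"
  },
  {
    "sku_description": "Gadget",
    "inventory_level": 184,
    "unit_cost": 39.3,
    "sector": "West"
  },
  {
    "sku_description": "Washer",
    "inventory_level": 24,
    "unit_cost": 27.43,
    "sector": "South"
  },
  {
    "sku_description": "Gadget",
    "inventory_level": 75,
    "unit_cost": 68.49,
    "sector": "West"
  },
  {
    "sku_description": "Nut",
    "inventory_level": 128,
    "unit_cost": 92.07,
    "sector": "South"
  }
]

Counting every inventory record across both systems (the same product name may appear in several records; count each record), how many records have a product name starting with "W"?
2

Schema mapping: "product_name" (warehouse_alpha) = "sku_description" (warehouse_gamma) = product name

Records with product name starting with "W" in warehouse_alpha: 1
Records with product name starting with "W" in warehouse_gamma: 1

Total: 1 + 1 = 2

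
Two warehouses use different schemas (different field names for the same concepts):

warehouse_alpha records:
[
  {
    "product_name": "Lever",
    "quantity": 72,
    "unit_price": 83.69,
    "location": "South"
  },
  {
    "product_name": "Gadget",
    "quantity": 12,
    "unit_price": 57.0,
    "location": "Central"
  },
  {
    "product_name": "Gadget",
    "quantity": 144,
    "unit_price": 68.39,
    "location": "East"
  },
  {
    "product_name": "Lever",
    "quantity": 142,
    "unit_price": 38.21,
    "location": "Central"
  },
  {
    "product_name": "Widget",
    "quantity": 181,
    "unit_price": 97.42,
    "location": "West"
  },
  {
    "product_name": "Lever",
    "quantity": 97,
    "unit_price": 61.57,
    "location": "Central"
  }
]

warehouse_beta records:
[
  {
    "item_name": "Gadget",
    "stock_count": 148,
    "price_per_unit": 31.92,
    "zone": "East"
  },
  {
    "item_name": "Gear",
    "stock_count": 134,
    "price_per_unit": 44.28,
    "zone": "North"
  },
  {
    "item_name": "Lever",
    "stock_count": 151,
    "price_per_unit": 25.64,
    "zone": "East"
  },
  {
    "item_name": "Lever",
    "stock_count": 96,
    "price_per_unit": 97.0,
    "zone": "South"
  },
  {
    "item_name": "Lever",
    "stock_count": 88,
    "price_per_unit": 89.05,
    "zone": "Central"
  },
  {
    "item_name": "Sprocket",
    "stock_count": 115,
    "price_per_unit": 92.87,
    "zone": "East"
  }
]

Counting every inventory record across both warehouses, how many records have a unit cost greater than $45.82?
8

Schema mapping: "unit_price" (warehouse_alpha) = "price_per_unit" (warehouse_beta) = unit cost

Records > $45.82 in warehouse_alpha: 5
Records > $45.82 in warehouse_beta: 3

Total count: 5 + 3 = 8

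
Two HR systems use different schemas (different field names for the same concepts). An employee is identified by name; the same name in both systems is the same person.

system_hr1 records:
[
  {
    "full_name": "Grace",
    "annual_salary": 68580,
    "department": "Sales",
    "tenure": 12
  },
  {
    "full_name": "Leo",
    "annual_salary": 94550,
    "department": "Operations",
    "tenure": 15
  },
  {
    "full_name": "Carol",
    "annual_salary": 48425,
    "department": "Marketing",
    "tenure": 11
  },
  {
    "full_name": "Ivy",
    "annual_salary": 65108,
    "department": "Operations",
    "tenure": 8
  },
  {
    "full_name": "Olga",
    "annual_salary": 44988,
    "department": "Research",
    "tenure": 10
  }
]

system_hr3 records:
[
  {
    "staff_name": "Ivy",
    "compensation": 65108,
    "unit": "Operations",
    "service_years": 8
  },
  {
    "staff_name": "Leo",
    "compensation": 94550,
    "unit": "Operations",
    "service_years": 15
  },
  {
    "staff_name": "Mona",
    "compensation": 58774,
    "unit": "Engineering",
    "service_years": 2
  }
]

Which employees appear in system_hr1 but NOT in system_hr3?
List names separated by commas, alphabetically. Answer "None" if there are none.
Carol, Grace, Olga

Schema mapping: "full_name" (system_hr1) = "staff_name" (system_hr3) = employee name

Names in system_hr1: ['Carol', 'Grace', 'Ivy', 'Leo', 'Olga']
Names in system_hr3: ['Ivy', 'Leo', 'Mona']

In system_hr1 but not system_hr3: ['Carol', 'Grace', 'Olga']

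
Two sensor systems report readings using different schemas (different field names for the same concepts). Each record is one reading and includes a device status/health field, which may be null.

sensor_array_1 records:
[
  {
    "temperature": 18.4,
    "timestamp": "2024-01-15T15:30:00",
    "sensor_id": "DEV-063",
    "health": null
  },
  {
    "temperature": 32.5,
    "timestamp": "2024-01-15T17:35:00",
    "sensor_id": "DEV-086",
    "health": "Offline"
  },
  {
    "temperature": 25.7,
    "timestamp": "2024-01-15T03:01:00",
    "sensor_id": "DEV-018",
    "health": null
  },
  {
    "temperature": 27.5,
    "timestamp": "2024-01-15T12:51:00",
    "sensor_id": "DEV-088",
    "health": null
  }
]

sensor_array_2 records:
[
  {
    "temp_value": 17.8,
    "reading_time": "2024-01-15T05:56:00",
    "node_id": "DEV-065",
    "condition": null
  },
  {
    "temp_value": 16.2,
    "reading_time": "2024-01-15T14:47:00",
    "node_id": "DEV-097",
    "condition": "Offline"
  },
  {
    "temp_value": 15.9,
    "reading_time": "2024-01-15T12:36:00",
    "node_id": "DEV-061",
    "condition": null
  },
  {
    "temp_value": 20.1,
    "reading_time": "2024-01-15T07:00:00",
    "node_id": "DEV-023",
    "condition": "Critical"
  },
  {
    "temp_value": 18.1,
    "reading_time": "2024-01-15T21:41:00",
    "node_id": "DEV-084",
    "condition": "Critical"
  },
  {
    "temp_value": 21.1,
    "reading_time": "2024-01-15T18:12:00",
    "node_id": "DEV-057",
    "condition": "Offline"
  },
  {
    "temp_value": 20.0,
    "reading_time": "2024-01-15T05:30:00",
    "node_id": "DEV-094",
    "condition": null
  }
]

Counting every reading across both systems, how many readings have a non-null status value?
5

Schema mapping: "health" (sensor_array_1) = "condition" (sensor_array_2) = status

Non-null in sensor_array_1: 1
Non-null in sensor_array_2: 4

Total non-null: 1 + 4 = 5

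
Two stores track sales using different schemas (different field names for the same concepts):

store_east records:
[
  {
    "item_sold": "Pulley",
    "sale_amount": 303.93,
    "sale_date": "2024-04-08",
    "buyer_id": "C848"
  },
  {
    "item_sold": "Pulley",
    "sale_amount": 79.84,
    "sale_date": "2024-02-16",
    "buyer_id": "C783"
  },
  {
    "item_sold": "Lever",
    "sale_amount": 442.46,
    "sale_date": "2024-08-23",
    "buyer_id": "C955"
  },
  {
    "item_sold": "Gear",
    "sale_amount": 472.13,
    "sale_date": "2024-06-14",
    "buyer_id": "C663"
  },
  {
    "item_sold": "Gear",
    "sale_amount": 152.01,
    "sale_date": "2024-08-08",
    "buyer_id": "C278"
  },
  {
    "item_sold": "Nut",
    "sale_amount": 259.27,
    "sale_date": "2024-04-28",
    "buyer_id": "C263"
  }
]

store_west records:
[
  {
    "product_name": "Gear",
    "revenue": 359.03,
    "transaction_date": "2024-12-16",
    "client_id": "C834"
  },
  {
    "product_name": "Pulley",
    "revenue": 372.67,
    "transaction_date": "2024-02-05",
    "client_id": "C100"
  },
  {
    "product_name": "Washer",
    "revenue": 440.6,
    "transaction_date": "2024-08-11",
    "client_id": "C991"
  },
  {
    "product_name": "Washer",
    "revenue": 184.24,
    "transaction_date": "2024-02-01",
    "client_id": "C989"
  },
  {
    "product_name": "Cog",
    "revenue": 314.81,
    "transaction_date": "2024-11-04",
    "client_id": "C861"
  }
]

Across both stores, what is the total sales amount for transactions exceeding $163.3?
3149.14

Schema mapping: "sale_amount" (store_east) = "revenue" (store_west) = sale amount

Sum of sales > $163.3 in store_east: 1477.79
Sum of sales > $163.3 in store_west: 1671.35

Total: 1477.79 + 1671.35 = 3149.14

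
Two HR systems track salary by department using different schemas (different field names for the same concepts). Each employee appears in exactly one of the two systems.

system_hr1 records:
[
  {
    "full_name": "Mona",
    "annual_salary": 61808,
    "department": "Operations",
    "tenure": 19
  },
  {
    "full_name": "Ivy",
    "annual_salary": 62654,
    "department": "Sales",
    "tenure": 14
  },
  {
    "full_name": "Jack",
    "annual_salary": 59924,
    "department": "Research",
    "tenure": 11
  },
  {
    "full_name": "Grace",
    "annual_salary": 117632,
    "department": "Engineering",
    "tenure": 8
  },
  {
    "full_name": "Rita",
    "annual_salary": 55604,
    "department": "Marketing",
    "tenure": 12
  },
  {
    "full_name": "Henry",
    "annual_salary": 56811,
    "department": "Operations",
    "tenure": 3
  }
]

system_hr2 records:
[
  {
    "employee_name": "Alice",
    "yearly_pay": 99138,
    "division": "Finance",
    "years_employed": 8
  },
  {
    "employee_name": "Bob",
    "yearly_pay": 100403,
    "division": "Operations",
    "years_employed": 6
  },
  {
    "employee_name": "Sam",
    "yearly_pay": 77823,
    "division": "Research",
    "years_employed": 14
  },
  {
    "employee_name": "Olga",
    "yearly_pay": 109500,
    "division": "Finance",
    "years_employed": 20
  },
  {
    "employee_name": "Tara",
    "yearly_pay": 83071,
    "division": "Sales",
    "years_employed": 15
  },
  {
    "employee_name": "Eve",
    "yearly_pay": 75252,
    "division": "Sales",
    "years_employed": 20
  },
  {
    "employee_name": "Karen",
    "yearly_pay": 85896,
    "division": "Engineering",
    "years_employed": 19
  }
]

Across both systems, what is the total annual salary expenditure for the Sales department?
220977

Schema mappings:
- "department" (system_hr1) = "division" (system_hr2) = department
- "annual_salary" (system_hr1) = "yearly_pay" (system_hr2) = salary

Sales salaries from system_hr1: 62654
Sales salaries from system_hr2: 158323

Total: 62654 + 158323 = 220977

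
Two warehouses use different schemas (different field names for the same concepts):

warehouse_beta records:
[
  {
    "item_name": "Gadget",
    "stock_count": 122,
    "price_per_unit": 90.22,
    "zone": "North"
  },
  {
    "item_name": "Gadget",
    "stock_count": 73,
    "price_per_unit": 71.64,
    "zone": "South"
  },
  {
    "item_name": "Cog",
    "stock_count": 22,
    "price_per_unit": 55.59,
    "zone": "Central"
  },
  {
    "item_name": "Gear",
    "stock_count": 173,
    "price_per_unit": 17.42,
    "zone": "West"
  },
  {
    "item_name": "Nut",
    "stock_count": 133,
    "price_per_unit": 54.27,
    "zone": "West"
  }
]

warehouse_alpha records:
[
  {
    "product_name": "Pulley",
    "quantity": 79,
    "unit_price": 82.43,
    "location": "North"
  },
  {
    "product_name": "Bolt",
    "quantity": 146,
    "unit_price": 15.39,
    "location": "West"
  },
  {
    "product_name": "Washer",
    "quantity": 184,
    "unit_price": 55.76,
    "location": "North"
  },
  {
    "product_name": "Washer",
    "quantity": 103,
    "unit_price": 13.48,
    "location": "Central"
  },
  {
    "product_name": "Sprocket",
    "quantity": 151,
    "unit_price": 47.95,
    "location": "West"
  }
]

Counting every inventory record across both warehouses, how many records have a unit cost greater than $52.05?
6

Schema mapping: "price_per_unit" (warehouse_beta) = "unit_price" (warehouse_alpha) = unit cost

Records > $52.05 in warehouse_beta: 4
Records > $52.05 in warehouse_alpha: 2

Total count: 4 + 2 = 6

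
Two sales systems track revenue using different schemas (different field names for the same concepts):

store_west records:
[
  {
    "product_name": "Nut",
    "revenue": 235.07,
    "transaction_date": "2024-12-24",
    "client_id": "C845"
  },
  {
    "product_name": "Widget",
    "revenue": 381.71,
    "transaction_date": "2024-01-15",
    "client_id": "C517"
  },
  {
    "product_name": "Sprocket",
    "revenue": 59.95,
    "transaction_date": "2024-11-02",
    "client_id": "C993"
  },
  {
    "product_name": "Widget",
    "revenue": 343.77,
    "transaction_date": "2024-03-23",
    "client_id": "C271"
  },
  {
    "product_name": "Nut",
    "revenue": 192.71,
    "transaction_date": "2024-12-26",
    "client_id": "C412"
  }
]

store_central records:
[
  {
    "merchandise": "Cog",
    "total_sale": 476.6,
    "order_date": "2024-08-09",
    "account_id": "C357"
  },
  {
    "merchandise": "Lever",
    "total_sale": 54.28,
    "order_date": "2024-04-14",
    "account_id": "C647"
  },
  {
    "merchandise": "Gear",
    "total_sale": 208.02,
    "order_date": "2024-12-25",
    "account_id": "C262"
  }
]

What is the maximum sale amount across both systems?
476.6

Reconcile: "revenue" (store_west) = "total_sale" (store_central) = sale amount

Maximum in store_west: 381.71
Maximum in store_central: 476.6

Overall maximum: max(381.71, 476.6) = 476.6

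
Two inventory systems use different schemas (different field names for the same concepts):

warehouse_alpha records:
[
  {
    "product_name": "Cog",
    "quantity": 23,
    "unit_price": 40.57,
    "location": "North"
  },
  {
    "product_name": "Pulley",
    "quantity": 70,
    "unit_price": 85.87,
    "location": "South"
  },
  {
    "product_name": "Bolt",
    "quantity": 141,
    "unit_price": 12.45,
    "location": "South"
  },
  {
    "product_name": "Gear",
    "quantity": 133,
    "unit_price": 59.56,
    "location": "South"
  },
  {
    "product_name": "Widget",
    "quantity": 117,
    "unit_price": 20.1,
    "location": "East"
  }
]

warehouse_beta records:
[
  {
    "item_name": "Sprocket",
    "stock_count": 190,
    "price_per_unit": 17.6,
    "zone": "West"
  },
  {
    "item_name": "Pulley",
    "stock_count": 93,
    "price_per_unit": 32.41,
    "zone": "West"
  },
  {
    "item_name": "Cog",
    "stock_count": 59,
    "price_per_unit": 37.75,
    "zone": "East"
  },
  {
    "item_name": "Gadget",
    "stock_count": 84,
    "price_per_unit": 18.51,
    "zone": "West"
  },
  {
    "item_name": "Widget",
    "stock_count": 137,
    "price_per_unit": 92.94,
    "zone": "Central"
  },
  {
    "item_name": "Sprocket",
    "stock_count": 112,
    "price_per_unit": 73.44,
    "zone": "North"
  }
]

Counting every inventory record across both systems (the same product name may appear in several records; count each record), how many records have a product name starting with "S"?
2

Schema mapping: "product_name" (warehouse_alpha) = "item_name" (warehouse_beta) = product name

Records with product name starting with "S" in warehouse_alpha: 0
Records with product name starting with "S" in warehouse_beta: 2

Total: 0 + 2 = 2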